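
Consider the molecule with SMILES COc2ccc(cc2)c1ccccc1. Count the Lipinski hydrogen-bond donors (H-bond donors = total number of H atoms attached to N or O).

Donors: find every N or O and count the H atoms it carries.
  atom 2 (O): bond orders sum to 2 → 0 H
Lipinski HBD = 0.

0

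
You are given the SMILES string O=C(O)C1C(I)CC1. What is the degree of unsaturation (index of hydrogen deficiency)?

Molecular formula: C5H7IO2.
DoU = (2C + 2 + N − H − X) / 2, where X is the halogen count and O/S are ignored.
    = (2·5 + 2 + 0 − 7 − 1) / 2 = 4 / 2 = 2.

2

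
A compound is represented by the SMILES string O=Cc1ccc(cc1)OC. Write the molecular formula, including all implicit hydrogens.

C8H8O2

Walk through each heavy atom and fill implicit hydrogens from standard valence (C 4, N 3, O 2, S 2, halogen 1); for lowercase aromatic atoms, an aromatic c carries 1 H when it has two neighbours and 0 H with three, and aromatic n carries 0 H:
  atom 1: O, bond orders sum to 2 (valence 2) → 0 H
  atom 2: C, bond orders sum to 3 (valence 4) → 1 H
  atom 3: aromatic c, 3 neighbours → 0 H
  atom 4: aromatic c, 2 neighbours → 1 H
  atom 5: aromatic c, 2 neighbours → 1 H
  atom 6: aromatic c, 3 neighbours → 0 H
  atom 7: aromatic c, 2 neighbours → 1 H
  atom 8: aromatic c, 2 neighbours → 1 H
  atom 9: O, bond orders sum to 2 (valence 2) → 0 H
  atom 10: C, bond orders sum to 1 (valence 4) → 3 H
Totals → C:8, H:8, O:2.
In Hill order: C8H8O2.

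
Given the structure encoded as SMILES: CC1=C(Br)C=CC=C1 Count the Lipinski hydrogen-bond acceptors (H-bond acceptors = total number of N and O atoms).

N atoms: 0; O atoms: 0.
Lipinski HBA = 0 + 0 = 0.

0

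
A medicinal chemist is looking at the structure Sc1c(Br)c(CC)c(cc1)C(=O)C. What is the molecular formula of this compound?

Walk through each heavy atom and fill implicit hydrogens from standard valence (C 4, N 3, O 2, S 2, halogen 1); for lowercase aromatic atoms, an aromatic c carries 1 H when it has two neighbours and 0 H with three, and aromatic n carries 0 H:
  atom 1: S, bond orders sum to 1 (valence 2) → 1 H
  atom 2: aromatic c, 3 neighbours → 0 H
  atom 3: aromatic c, 3 neighbours → 0 H
  atom 4: Br (halogen, monovalent) → 0 H
  atom 5: aromatic c, 3 neighbours → 0 H
  atom 6: C, bond orders sum to 2 (valence 4) → 2 H
  atom 7: C, bond orders sum to 1 (valence 4) → 3 H
  atom 8: aromatic c, 3 neighbours → 0 H
  atom 9: aromatic c, 2 neighbours → 1 H
  atom 10: aromatic c, 2 neighbours → 1 H
  atom 11: C, bond orders sum to 4 (valence 4) → 0 H
  atom 12: O, bond orders sum to 2 (valence 2) → 0 H
  atom 13: C, bond orders sum to 1 (valence 4) → 3 H
Totals → C:10, H:11, Br:1, O:1, S:1.
In Hill order: C10H11BrOS.

C10H11BrOS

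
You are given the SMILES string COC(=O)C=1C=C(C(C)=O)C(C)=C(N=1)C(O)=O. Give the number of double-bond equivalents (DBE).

Degree of unsaturation = (number of rings) + (number of π bonds).
Ring closures in the SMILES: 1.
π bonds: 6 double bonds (each 1 DoU) → 6 DoU from unsaturation.
Total DoU = 1 + 6 = 7.

7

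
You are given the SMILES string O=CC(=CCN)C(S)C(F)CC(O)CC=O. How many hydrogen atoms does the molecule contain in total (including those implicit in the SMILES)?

Walk through each heavy atom and fill implicit hydrogens from standard valence (C 4, N 3, O 2, S 2, halogen 1):
  atom 1: O, bond orders sum to 2 (valence 2) → 0 H
  atom 2: C, bond orders sum to 3 (valence 4) → 1 H
  atom 3: C, bond orders sum to 4 (valence 4) → 0 H
  atom 4: C, bond orders sum to 3 (valence 4) → 1 H
  atom 5: C, bond orders sum to 2 (valence 4) → 2 H
  atom 6: N, bond orders sum to 1 (valence 3) → 2 H
  atom 7: C, bond orders sum to 3 (valence 4) → 1 H
  atom 8: S, bond orders sum to 1 (valence 2) → 1 H
  atom 9: C, bond orders sum to 3 (valence 4) → 1 H
  atom 10: F (halogen, monovalent) → 0 H
  atom 11: C, bond orders sum to 2 (valence 4) → 2 H
  atom 12: C, bond orders sum to 3 (valence 4) → 1 H
  atom 13: O, bond orders sum to 1 (valence 2) → 1 H
  atom 14: C, bond orders sum to 2 (valence 4) → 2 H
  atom 15: C, bond orders sum to 3 (valence 4) → 1 H
  atom 16: O, bond orders sum to 2 (valence 2) → 0 H
Total hydrogens: 16.

16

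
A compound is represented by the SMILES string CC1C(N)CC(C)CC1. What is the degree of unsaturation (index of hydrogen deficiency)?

Molecular formula: C8H17N.
DoU = (2C + 2 + N − H − X) / 2, where X is the halogen count and O/S are ignored.
    = (2·8 + 2 + 1 − 17 − 0) / 2 = 2 / 2 = 1.

1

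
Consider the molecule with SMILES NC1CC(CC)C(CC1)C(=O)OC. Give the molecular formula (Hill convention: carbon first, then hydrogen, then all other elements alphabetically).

C10H19NO2

Walk through each heavy atom and fill implicit hydrogens from standard valence (C 4, N 3, O 2, S 2, halogen 1):
  atom 1: N, bond orders sum to 1 (valence 3) → 2 H
  atom 2: C, bond orders sum to 3 (valence 4) → 1 H
  atom 3: C, bond orders sum to 2 (valence 4) → 2 H
  atom 4: C, bond orders sum to 3 (valence 4) → 1 H
  atom 5: C, bond orders sum to 2 (valence 4) → 2 H
  atom 6: C, bond orders sum to 1 (valence 4) → 3 H
  atom 7: C, bond orders sum to 3 (valence 4) → 1 H
  atom 8: C, bond orders sum to 2 (valence 4) → 2 H
  atom 9: C, bond orders sum to 2 (valence 4) → 2 H
  atom 10: C, bond orders sum to 4 (valence 4) → 0 H
  atom 11: O, bond orders sum to 2 (valence 2) → 0 H
  atom 12: O, bond orders sum to 2 (valence 2) → 0 H
  atom 13: C, bond orders sum to 1 (valence 4) → 3 H
Totals → C:10, H:19, N:1, O:2.
In Hill order: C10H19NO2.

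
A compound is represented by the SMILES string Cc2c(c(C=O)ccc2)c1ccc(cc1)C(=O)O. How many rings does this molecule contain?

In SMILES, each pair of matching ring-closure digits denotes one ring-closing bond; the number of such bonds equals the number of independent rings.
Ring-closure bonds here: 2.

2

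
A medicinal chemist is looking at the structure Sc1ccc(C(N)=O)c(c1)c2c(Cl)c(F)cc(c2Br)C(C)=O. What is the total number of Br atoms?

Scan the SMILES for Br atoms (remember two-letter symbols like Cl and Br are single atoms).
Bromine count: 1.

1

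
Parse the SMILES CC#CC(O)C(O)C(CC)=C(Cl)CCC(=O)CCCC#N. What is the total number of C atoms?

16

Count every carbon token in the SMILES (each C, including those in ring-closure positions and inside branches).
Carbon count: 16.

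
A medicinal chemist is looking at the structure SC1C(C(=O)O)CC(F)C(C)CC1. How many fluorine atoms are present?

Scan the SMILES for F atoms (remember two-letter symbols like Cl and Br are single atoms).
Fluorine count: 1.

1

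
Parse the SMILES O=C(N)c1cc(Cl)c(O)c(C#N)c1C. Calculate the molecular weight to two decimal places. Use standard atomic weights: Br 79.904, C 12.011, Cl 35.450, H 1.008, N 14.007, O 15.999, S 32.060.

210.62 g/mol

First, the molecular formula is C9H7ClN2O2 (counting implicit H from valence).
  C: 9 × 12.011 = 108.099
  Cl: 1 × 35.450 = 35.450
  H: 7 × 1.008 = 7.056
  N: 2 × 14.007 = 28.014
  O: 2 × 15.999 = 31.998
Sum: 9×12.011 + 1×35.450 + 7×1.008 + 2×14.007 + 2×15.999 = 210.617 → 210.62 g/mol.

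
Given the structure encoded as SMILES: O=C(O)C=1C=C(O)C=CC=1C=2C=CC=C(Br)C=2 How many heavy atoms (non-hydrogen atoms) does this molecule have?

Every atom symbol written in the SMILES (organic subset) is one heavy atom; implicit H are not written.
Heavy atoms by element → Br:1, C:13, O:3.
Total: 17.

17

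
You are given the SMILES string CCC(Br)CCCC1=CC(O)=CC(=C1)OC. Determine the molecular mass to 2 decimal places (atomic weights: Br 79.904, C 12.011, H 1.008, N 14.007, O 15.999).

287.20 g/mol

First, the molecular formula is C13H19BrO2 (counting implicit H from valence).
  Br: 1 × 79.904 = 79.904
  C: 13 × 12.011 = 156.143
  H: 19 × 1.008 = 19.152
  O: 2 × 15.999 = 31.998
Sum: 1×79.904 + 13×12.011 + 19×1.008 + 2×15.999 = 287.197 → 287.20 g/mol.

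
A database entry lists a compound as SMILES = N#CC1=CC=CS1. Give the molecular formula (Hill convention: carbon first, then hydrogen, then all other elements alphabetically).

C5H3NS

Walk through each heavy atom and fill implicit hydrogens from standard valence (C 4, N 3, O 2, S 2, halogen 1):
  atom 1: N, bond orders sum to 3 (valence 3) → 0 H
  atom 2: C, bond orders sum to 4 (valence 4) → 0 H
  atom 3: C, bond orders sum to 4 (valence 4) → 0 H
  atom 4: C, bond orders sum to 3 (valence 4) → 1 H
  atom 5: C, bond orders sum to 3 (valence 4) → 1 H
  atom 6: C, bond orders sum to 3 (valence 4) → 1 H
  atom 7: S, bond orders sum to 2 (valence 2) → 0 H
Totals → C:5, H:3, N:1, S:1.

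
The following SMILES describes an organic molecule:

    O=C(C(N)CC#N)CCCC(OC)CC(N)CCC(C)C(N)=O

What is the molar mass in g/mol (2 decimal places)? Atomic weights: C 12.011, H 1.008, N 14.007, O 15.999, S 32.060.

First, the molecular formula is C16H30N4O3 (counting implicit H from valence).
  C: 16 × 12.011 = 192.176
  H: 30 × 1.008 = 30.240
  N: 4 × 14.007 = 56.028
  O: 3 × 15.999 = 47.997
Sum: 16×12.011 + 30×1.008 + 4×14.007 + 3×15.999 = 326.441 → 326.44 g/mol.

326.44 g/mol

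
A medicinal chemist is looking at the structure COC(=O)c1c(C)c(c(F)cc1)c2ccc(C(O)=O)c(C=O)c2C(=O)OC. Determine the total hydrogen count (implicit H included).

Walk through each heavy atom and fill implicit hydrogens from standard valence (C 4, N 3, O 2, S 2, halogen 1); for lowercase aromatic atoms, an aromatic c carries 1 H when it has two neighbours and 0 H with three, and aromatic n carries 0 H:
  atom 1: C, bond orders sum to 1 (valence 4) → 3 H
  atom 2: O, bond orders sum to 2 (valence 2) → 0 H
  atom 3: C, bond orders sum to 4 (valence 4) → 0 H
  atom 4: O, bond orders sum to 2 (valence 2) → 0 H
  atom 5: aromatic c, 3 neighbours → 0 H
  atom 6: aromatic c, 3 neighbours → 0 H
  atom 7: C, bond orders sum to 1 (valence 4) → 3 H
  atom 8: aromatic c, 3 neighbours → 0 H
  atom 9: aromatic c, 3 neighbours → 0 H
  atom 10: F (halogen, monovalent) → 0 H
  atom 11: aromatic c, 2 neighbours → 1 H
  atom 12: aromatic c, 2 neighbours → 1 H
  atom 13: aromatic c, 3 neighbours → 0 H
  atom 14: aromatic c, 2 neighbours → 1 H
  atom 15: aromatic c, 2 neighbours → 1 H
  atom 16: aromatic c, 3 neighbours → 0 H
  atom 17: C, bond orders sum to 4 (valence 4) → 0 H
  atom 18: O, bond orders sum to 1 (valence 2) → 1 H
  atom 19: O, bond orders sum to 2 (valence 2) → 0 H
  atom 20: aromatic c, 3 neighbours → 0 H
  atom 21: C, bond orders sum to 3 (valence 4) → 1 H
  atom 22: O, bond orders sum to 2 (valence 2) → 0 H
  atom 23: aromatic c, 3 neighbours → 0 H
  atom 24: C, bond orders sum to 4 (valence 4) → 0 H
  atom 25: O, bond orders sum to 2 (valence 2) → 0 H
  atom 26: O, bond orders sum to 2 (valence 2) → 0 H
  atom 27: C, bond orders sum to 1 (valence 4) → 3 H
Total hydrogens: 15.

15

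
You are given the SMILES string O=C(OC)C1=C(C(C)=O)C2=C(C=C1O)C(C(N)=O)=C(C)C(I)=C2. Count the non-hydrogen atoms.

23

Every atom symbol written in the SMILES (organic subset) is one heavy atom; implicit H are not written.
Heavy atoms by element → C:16, I:1, N:1, O:5.
Total: 23.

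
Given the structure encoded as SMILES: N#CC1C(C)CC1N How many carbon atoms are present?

Count every carbon token in the SMILES (each C, including those in ring-closure positions and inside branches).
Carbon count: 6.

6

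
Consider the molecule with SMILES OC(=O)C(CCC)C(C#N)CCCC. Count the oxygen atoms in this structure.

2

Scan the SMILES for O atoms (remember two-letter symbols like Cl and Br are single atoms).
Oxygen count: 2.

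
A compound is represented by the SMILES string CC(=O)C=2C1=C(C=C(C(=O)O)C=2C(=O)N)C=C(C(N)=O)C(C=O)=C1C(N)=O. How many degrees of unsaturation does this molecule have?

Molecular formula: C17H13N3O7.
DoU = (2C + 2 + N − H − X) / 2, where X is the halogen count and O/S are ignored.
    = (2·17 + 2 + 3 − 13 − 0) / 2 = 26 / 2 = 13.

13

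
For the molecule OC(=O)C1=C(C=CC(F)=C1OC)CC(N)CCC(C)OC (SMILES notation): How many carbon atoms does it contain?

Count every carbon token in the SMILES (each C, including those in ring-closure positions and inside branches).
Carbon count: 15.

15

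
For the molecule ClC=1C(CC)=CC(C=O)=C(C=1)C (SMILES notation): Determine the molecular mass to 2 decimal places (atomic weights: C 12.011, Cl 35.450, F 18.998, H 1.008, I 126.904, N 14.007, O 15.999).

First, the molecular formula is C10H11ClO (counting implicit H from valence).
  C: 10 × 12.011 = 120.110
  Cl: 1 × 35.450 = 35.450
  H: 11 × 1.008 = 11.088
  O: 1 × 15.999 = 15.999
Sum: 10×12.011 + 1×35.450 + 11×1.008 + 1×15.999 = 182.647 → 182.65 g/mol.

182.65 g/mol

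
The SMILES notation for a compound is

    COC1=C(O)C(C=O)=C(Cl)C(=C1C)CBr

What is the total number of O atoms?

Scan the SMILES for O atoms (remember two-letter symbols like Cl and Br are single atoms).
Oxygen count: 3.

3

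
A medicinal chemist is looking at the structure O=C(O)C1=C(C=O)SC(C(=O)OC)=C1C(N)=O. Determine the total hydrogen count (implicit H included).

Walk through each heavy atom and fill implicit hydrogens from standard valence (C 4, N 3, O 2, S 2, halogen 1):
  atom 1: O, bond orders sum to 2 (valence 2) → 0 H
  atom 2: C, bond orders sum to 4 (valence 4) → 0 H
  atom 3: O, bond orders sum to 1 (valence 2) → 1 H
  atom 4: C, bond orders sum to 4 (valence 4) → 0 H
  atom 5: C, bond orders sum to 4 (valence 4) → 0 H
  atom 6: C, bond orders sum to 3 (valence 4) → 1 H
  atom 7: O, bond orders sum to 2 (valence 2) → 0 H
  atom 8: S, bond orders sum to 2 (valence 2) → 0 H
  atom 9: C, bond orders sum to 4 (valence 4) → 0 H
  atom 10: C, bond orders sum to 4 (valence 4) → 0 H
  atom 11: O, bond orders sum to 2 (valence 2) → 0 H
  atom 12: O, bond orders sum to 2 (valence 2) → 0 H
  atom 13: C, bond orders sum to 1 (valence 4) → 3 H
  atom 14: C, bond orders sum to 4 (valence 4) → 0 H
  atom 15: C, bond orders sum to 4 (valence 4) → 0 H
  atom 16: N, bond orders sum to 1 (valence 3) → 2 H
  atom 17: O, bond orders sum to 2 (valence 2) → 0 H
Total hydrogens: 7.

7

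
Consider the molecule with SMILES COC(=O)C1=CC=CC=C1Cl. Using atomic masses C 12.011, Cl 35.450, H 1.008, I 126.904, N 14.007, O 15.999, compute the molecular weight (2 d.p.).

First, the molecular formula is C8H7ClO2 (counting implicit H from valence).
  C: 8 × 12.011 = 96.088
  Cl: 1 × 35.450 = 35.450
  H: 7 × 1.008 = 7.056
  O: 2 × 15.999 = 31.998
Sum: 8×12.011 + 1×35.450 + 7×1.008 + 2×15.999 = 170.592 → 170.59 g/mol.

170.59 g/mol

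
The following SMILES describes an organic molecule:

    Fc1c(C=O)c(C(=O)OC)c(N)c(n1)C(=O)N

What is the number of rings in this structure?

1

In SMILES, each pair of matching ring-closure digits denotes one ring-closing bond; the number of such bonds equals the number of independent rings.
Ring-closure bonds here: 1.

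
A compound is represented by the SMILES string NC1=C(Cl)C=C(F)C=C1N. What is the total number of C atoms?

6

Count every carbon token in the SMILES (each C, including those in ring-closure positions and inside branches).
Carbon count: 6.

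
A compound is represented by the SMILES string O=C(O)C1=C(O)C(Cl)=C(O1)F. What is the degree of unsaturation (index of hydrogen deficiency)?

Degree of unsaturation = (number of rings) + (number of π bonds).
Ring closures in the SMILES: 1.
π bonds: 3 double bonds (each 1 DoU) → 3 DoU from unsaturation.
Total DoU = 1 + 3 = 4.

4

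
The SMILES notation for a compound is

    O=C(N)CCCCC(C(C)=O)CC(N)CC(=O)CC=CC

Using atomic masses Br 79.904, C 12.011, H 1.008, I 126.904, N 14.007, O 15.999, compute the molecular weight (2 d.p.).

296.41 g/mol

First, the molecular formula is C16H28N2O3 (counting implicit H from valence).
  C: 16 × 12.011 = 192.176
  H: 28 × 1.008 = 28.224
  N: 2 × 14.007 = 28.014
  O: 3 × 15.999 = 47.997
Sum: 16×12.011 + 28×1.008 + 2×14.007 + 3×15.999 = 296.411 → 296.41 g/mol.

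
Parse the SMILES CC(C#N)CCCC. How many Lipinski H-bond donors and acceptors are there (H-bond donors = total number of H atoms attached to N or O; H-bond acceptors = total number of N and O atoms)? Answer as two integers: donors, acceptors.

0, 1

Donors: find every N or O and count the H atoms it carries.
  atom 4 (N): bond orders sum to 3 → 0 H
Lipinski HBD = 0.
Acceptors: N atoms = 1, O atoms = 0 → HBA = 1.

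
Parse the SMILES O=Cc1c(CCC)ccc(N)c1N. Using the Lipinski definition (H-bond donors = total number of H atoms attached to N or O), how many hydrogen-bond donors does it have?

Donors: find every N or O and count the H atoms it carries.
  atom 1 (O): bond orders sum to 2 → 0 H
  atom 11 (N): bond orders sum to 1 → 2 H
  atom 13 (N): bond orders sum to 1 → 2 H
Lipinski HBD = 4.

4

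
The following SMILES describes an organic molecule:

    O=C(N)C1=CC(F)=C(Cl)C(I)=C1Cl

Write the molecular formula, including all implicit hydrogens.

C7H3Cl2FINO

Walk through each heavy atom and fill implicit hydrogens from standard valence (C 4, N 3, O 2, S 2, halogen 1):
  atom 1: O, bond orders sum to 2 (valence 2) → 0 H
  atom 2: C, bond orders sum to 4 (valence 4) → 0 H
  atom 3: N, bond orders sum to 1 (valence 3) → 2 H
  atom 4: C, bond orders sum to 4 (valence 4) → 0 H
  atom 5: C, bond orders sum to 3 (valence 4) → 1 H
  atom 6: C, bond orders sum to 4 (valence 4) → 0 H
  atom 7: F (halogen, monovalent) → 0 H
  atom 8: C, bond orders sum to 4 (valence 4) → 0 H
  atom 9: Cl (halogen, monovalent) → 0 H
  atom 10: C, bond orders sum to 4 (valence 4) → 0 H
  atom 11: I (halogen, monovalent) → 0 H
  atom 12: C, bond orders sum to 4 (valence 4) → 0 H
  atom 13: Cl (halogen, monovalent) → 0 H
Totals → C:7, H:3, Cl:2, F:1, I:1, N:1, O:1.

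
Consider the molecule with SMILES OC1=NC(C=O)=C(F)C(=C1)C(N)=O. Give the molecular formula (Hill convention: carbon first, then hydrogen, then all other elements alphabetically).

C7H5FN2O3

Walk through each heavy atom and fill implicit hydrogens from standard valence (C 4, N 3, O 2, S 2, halogen 1):
  atom 1: O, bond orders sum to 1 (valence 2) → 1 H
  atom 2: C, bond orders sum to 4 (valence 4) → 0 H
  atom 3: N, bond orders sum to 3 (valence 3) → 0 H
  atom 4: C, bond orders sum to 4 (valence 4) → 0 H
  atom 5: C, bond orders sum to 3 (valence 4) → 1 H
  atom 6: O, bond orders sum to 2 (valence 2) → 0 H
  atom 7: C, bond orders sum to 4 (valence 4) → 0 H
  atom 8: F (halogen, monovalent) → 0 H
  atom 9: C, bond orders sum to 4 (valence 4) → 0 H
  atom 10: C, bond orders sum to 3 (valence 4) → 1 H
  atom 11: C, bond orders sum to 4 (valence 4) → 0 H
  atom 12: N, bond orders sum to 1 (valence 3) → 2 H
  atom 13: O, bond orders sum to 2 (valence 2) → 0 H
Totals → C:7, H:5, F:1, N:2, O:3.
In Hill order: C7H5FN2O3.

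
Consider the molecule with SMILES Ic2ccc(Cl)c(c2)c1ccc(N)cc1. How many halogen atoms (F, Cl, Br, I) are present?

2

Halogen atoms appear at heavy-atom positions 1, 6 (1×Cl, 1×I).
Other groups present: 1 primary amine.
Halogen count: 2.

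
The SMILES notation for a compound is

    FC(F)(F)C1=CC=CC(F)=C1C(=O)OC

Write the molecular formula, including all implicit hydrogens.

Walk through each heavy atom and fill implicit hydrogens from standard valence (C 4, N 3, O 2, S 2, halogen 1):
  atom 1: F (halogen, monovalent) → 0 H
  atom 2: C, bond orders sum to 4 (valence 4) → 0 H
  atom 3: F (halogen, monovalent) → 0 H
  atom 4: F (halogen, monovalent) → 0 H
  atom 5: C, bond orders sum to 4 (valence 4) → 0 H
  atom 6: C, bond orders sum to 3 (valence 4) → 1 H
  atom 7: C, bond orders sum to 3 (valence 4) → 1 H
  atom 8: C, bond orders sum to 3 (valence 4) → 1 H
  atom 9: C, bond orders sum to 4 (valence 4) → 0 H
  atom 10: F (halogen, monovalent) → 0 H
  atom 11: C, bond orders sum to 4 (valence 4) → 0 H
  atom 12: C, bond orders sum to 4 (valence 4) → 0 H
  atom 13: O, bond orders sum to 2 (valence 2) → 0 H
  atom 14: O, bond orders sum to 2 (valence 2) → 0 H
  atom 15: C, bond orders sum to 1 (valence 4) → 3 H
Totals → C:9, H:6, F:4, O:2.

C9H6F4O2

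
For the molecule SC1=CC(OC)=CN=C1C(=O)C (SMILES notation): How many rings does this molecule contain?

1

In SMILES, each pair of matching ring-closure digits denotes one ring-closing bond; the number of such bonds equals the number of independent rings.
Ring-closure bonds here: 1.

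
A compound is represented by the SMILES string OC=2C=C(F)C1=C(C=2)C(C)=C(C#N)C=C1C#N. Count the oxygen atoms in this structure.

Scan the SMILES for O atoms (remember two-letter symbols like Cl and Br are single atoms).
Oxygen count: 1.

1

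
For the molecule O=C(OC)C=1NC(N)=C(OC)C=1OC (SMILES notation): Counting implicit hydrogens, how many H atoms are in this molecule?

Walk through each heavy atom and fill implicit hydrogens from standard valence (C 4, N 3, O 2, S 2, halogen 1):
  atom 1: O, bond orders sum to 2 (valence 2) → 0 H
  atom 2: C, bond orders sum to 4 (valence 4) → 0 H
  atom 3: O, bond orders sum to 2 (valence 2) → 0 H
  atom 4: C, bond orders sum to 1 (valence 4) → 3 H
  atom 5: C, bond orders sum to 4 (valence 4) → 0 H
  atom 6: N, bond orders sum to 2 (valence 3) → 1 H
  atom 7: C, bond orders sum to 4 (valence 4) → 0 H
  atom 8: N, bond orders sum to 1 (valence 3) → 2 H
  atom 9: C, bond orders sum to 4 (valence 4) → 0 H
  atom 10: O, bond orders sum to 2 (valence 2) → 0 H
  atom 11: C, bond orders sum to 1 (valence 4) → 3 H
  atom 12: C, bond orders sum to 4 (valence 4) → 0 H
  atom 13: O, bond orders sum to 2 (valence 2) → 0 H
  atom 14: C, bond orders sum to 1 (valence 4) → 3 H
Total hydrogens: 12.

12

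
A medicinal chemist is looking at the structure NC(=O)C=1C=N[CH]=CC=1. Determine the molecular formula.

C6H6N2O

Walk through each heavy atom and fill implicit hydrogens from standard valence (C 4, N 3, O 2, S 2, halogen 1):
  atom 1: N, bond orders sum to 1 (valence 3) → 2 H
  atom 2: C, bond orders sum to 4 (valence 4) → 0 H
  atom 3: O, bond orders sum to 2 (valence 2) → 0 H
  atom 4: C, bond orders sum to 4 (valence 4) → 0 H
  atom 5: C, bond orders sum to 3 (valence 4) → 1 H
  atom 6: N, bond orders sum to 3 (valence 3) → 0 H
  atom 7: C with explicit H count 1
  atom 8: C, bond orders sum to 3 (valence 4) → 1 H
  atom 9: C, bond orders sum to 3 (valence 4) → 1 H
Totals → C:6, H:6, N:2, O:1.
In Hill order: C6H6N2O.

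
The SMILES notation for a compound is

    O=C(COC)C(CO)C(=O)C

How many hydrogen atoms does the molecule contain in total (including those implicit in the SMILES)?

Walk through each heavy atom and fill implicit hydrogens from standard valence (C 4, N 3, O 2, S 2, halogen 1):
  atom 1: O, bond orders sum to 2 (valence 2) → 0 H
  atom 2: C, bond orders sum to 4 (valence 4) → 0 H
  atom 3: C, bond orders sum to 2 (valence 4) → 2 H
  atom 4: O, bond orders sum to 2 (valence 2) → 0 H
  atom 5: C, bond orders sum to 1 (valence 4) → 3 H
  atom 6: C, bond orders sum to 3 (valence 4) → 1 H
  atom 7: C, bond orders sum to 2 (valence 4) → 2 H
  atom 8: O, bond orders sum to 1 (valence 2) → 1 H
  atom 9: C, bond orders sum to 4 (valence 4) → 0 H
  atom 10: O, bond orders sum to 2 (valence 2) → 0 H
  atom 11: C, bond orders sum to 1 (valence 4) → 3 H
Total hydrogens: 12.

12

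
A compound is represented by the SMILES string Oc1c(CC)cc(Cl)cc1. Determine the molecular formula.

C8H9ClO

Walk through each heavy atom and fill implicit hydrogens from standard valence (C 4, N 3, O 2, S 2, halogen 1); for lowercase aromatic atoms, an aromatic c carries 1 H when it has two neighbours and 0 H with three, and aromatic n carries 0 H:
  atom 1: O, bond orders sum to 1 (valence 2) → 1 H
  atom 2: aromatic c, 3 neighbours → 0 H
  atom 3: aromatic c, 3 neighbours → 0 H
  atom 4: C, bond orders sum to 2 (valence 4) → 2 H
  atom 5: C, bond orders sum to 1 (valence 4) → 3 H
  atom 6: aromatic c, 2 neighbours → 1 H
  atom 7: aromatic c, 3 neighbours → 0 H
  atom 8: Cl (halogen, monovalent) → 0 H
  atom 9: aromatic c, 2 neighbours → 1 H
  atom 10: aromatic c, 2 neighbours → 1 H
Totals → C:8, H:9, Cl:1, O:1.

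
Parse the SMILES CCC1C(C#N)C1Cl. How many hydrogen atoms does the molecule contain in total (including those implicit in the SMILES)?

Walk through each heavy atom and fill implicit hydrogens from standard valence (C 4, N 3, O 2, S 2, halogen 1):
  atom 1: C, bond orders sum to 1 (valence 4) → 3 H
  atom 2: C, bond orders sum to 2 (valence 4) → 2 H
  atom 3: C, bond orders sum to 3 (valence 4) → 1 H
  atom 4: C, bond orders sum to 3 (valence 4) → 1 H
  atom 5: C, bond orders sum to 4 (valence 4) → 0 H
  atom 6: N, bond orders sum to 3 (valence 3) → 0 H
  atom 7: C, bond orders sum to 3 (valence 4) → 1 H
  atom 8: Cl (halogen, monovalent) → 0 H
Total hydrogens: 8.

8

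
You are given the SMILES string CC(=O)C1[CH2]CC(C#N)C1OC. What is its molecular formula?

C9H13NO2

Walk through each heavy atom and fill implicit hydrogens from standard valence (C 4, N 3, O 2, S 2, halogen 1):
  atom 1: C, bond orders sum to 1 (valence 4) → 3 H
  atom 2: C, bond orders sum to 4 (valence 4) → 0 H
  atom 3: O, bond orders sum to 2 (valence 2) → 0 H
  atom 4: C, bond orders sum to 3 (valence 4) → 1 H
  atom 5: C with explicit H count 2
  atom 6: C, bond orders sum to 2 (valence 4) → 2 H
  atom 7: C, bond orders sum to 3 (valence 4) → 1 H
  atom 8: C, bond orders sum to 4 (valence 4) → 0 H
  atom 9: N, bond orders sum to 3 (valence 3) → 0 H
  atom 10: C, bond orders sum to 3 (valence 4) → 1 H
  atom 11: O, bond orders sum to 2 (valence 2) → 0 H
  atom 12: C, bond orders sum to 1 (valence 4) → 3 H
Totals → C:9, H:13, N:1, O:2.
In Hill order: C9H13NO2.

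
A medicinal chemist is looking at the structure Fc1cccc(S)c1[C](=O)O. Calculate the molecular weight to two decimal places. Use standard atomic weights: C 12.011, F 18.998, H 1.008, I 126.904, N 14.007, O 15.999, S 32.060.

First, the molecular formula is C7H5FO2S (counting implicit H from valence).
  C: 7 × 12.011 = 84.077
  F: 1 × 18.998 = 18.998
  H: 5 × 1.008 = 5.040
  O: 2 × 15.999 = 31.998
  S: 1 × 32.060 = 32.060
Sum: 7×12.011 + 1×18.998 + 5×1.008 + 2×15.999 + 1×32.060 = 172.173 → 172.17 g/mol.

172.17 g/mol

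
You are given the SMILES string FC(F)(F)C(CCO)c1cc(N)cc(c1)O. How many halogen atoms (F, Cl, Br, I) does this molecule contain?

Halogen atoms appear at heavy-atom positions 1, 3, 4 (3×F).
Other groups present: 2 hydroxyl, 1 primary amine.
Halogen count: 3.

3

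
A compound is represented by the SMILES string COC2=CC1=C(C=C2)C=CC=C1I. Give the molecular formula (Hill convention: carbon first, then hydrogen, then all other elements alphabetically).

C11H9IO

Walk through each heavy atom and fill implicit hydrogens from standard valence (C 4, N 3, O 2, S 2, halogen 1):
  atom 1: C, bond orders sum to 1 (valence 4) → 3 H
  atom 2: O, bond orders sum to 2 (valence 2) → 0 H
  atom 3: C, bond orders sum to 4 (valence 4) → 0 H
  atom 4: C, bond orders sum to 3 (valence 4) → 1 H
  atom 5: C, bond orders sum to 4 (valence 4) → 0 H
  atom 6: C, bond orders sum to 4 (valence 4) → 0 H
  atom 7: C, bond orders sum to 3 (valence 4) → 1 H
  atom 8: C, bond orders sum to 3 (valence 4) → 1 H
  atom 9: C, bond orders sum to 3 (valence 4) → 1 H
  atom 10: C, bond orders sum to 3 (valence 4) → 1 H
  atom 11: C, bond orders sum to 3 (valence 4) → 1 H
  atom 12: C, bond orders sum to 4 (valence 4) → 0 H
  atom 13: I (halogen, monovalent) → 0 H
Totals → C:11, H:9, I:1, O:1.
In Hill order: C11H9IO.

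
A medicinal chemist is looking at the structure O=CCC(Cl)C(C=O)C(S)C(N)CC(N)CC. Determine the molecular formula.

Walk through each heavy atom and fill implicit hydrogens from standard valence (C 4, N 3, O 2, S 2, halogen 1):
  atom 1: O, bond orders sum to 2 (valence 2) → 0 H
  atom 2: C, bond orders sum to 3 (valence 4) → 1 H
  atom 3: C, bond orders sum to 2 (valence 4) → 2 H
  atom 4: C, bond orders sum to 3 (valence 4) → 1 H
  atom 5: Cl (halogen, monovalent) → 0 H
  atom 6: C, bond orders sum to 3 (valence 4) → 1 H
  atom 7: C, bond orders sum to 3 (valence 4) → 1 H
  atom 8: O, bond orders sum to 2 (valence 2) → 0 H
  atom 9: C, bond orders sum to 3 (valence 4) → 1 H
  atom 10: S, bond orders sum to 1 (valence 2) → 1 H
  atom 11: C, bond orders sum to 3 (valence 4) → 1 H
  atom 12: N, bond orders sum to 1 (valence 3) → 2 H
  atom 13: C, bond orders sum to 2 (valence 4) → 2 H
  atom 14: C, bond orders sum to 3 (valence 4) → 1 H
  atom 15: N, bond orders sum to 1 (valence 3) → 2 H
  atom 16: C, bond orders sum to 2 (valence 4) → 2 H
  atom 17: C, bond orders sum to 1 (valence 4) → 3 H
Totals → C:11, H:21, Cl:1, N:2, O:2, S:1.

C11H21ClN2O2S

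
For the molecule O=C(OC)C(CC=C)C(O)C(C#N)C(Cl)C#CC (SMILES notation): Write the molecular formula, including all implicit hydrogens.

C13H16ClNO3

Walk through each heavy atom and fill implicit hydrogens from standard valence (C 4, N 3, O 2, S 2, halogen 1):
  atom 1: O, bond orders sum to 2 (valence 2) → 0 H
  atom 2: C, bond orders sum to 4 (valence 4) → 0 H
  atom 3: O, bond orders sum to 2 (valence 2) → 0 H
  atom 4: C, bond orders sum to 1 (valence 4) → 3 H
  atom 5: C, bond orders sum to 3 (valence 4) → 1 H
  atom 6: C, bond orders sum to 2 (valence 4) → 2 H
  atom 7: C, bond orders sum to 3 (valence 4) → 1 H
  atom 8: C, bond orders sum to 2 (valence 4) → 2 H
  atom 9: C, bond orders sum to 3 (valence 4) → 1 H
  atom 10: O, bond orders sum to 1 (valence 2) → 1 H
  atom 11: C, bond orders sum to 3 (valence 4) → 1 H
  atom 12: C, bond orders sum to 4 (valence 4) → 0 H
  atom 13: N, bond orders sum to 3 (valence 3) → 0 H
  atom 14: C, bond orders sum to 3 (valence 4) → 1 H
  atom 15: Cl (halogen, monovalent) → 0 H
  atom 16: C, bond orders sum to 4 (valence 4) → 0 H
  atom 17: C, bond orders sum to 4 (valence 4) → 0 H
  atom 18: C, bond orders sum to 1 (valence 4) → 3 H
Totals → C:13, H:16, Cl:1, N:1, O:3.
In Hill order: C13H16ClNO3.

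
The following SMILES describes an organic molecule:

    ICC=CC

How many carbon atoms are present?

4

Count every carbon token in the SMILES (each C, including those in ring-closure positions and inside branches).
Carbon count: 4.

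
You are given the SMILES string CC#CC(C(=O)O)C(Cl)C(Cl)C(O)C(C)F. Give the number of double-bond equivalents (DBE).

Degree of unsaturation = (number of rings) + (number of π bonds).
Ring closures in the SMILES: 0.
π bonds: 1 double bond (each 1 DoU), 1 triple bond (each 2 DoU) → 3 DoU from unsaturation.
Total DoU = 0 + 3 = 3.

3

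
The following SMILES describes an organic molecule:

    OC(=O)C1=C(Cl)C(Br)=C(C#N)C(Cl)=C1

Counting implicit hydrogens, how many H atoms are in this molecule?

Walk through each heavy atom and fill implicit hydrogens from standard valence (C 4, N 3, O 2, S 2, halogen 1):
  atom 1: O, bond orders sum to 1 (valence 2) → 1 H
  atom 2: C, bond orders sum to 4 (valence 4) → 0 H
  atom 3: O, bond orders sum to 2 (valence 2) → 0 H
  atom 4: C, bond orders sum to 4 (valence 4) → 0 H
  atom 5: C, bond orders sum to 4 (valence 4) → 0 H
  atom 6: Cl (halogen, monovalent) → 0 H
  atom 7: C, bond orders sum to 4 (valence 4) → 0 H
  atom 8: Br (halogen, monovalent) → 0 H
  atom 9: C, bond orders sum to 4 (valence 4) → 0 H
  atom 10: C, bond orders sum to 4 (valence 4) → 0 H
  atom 11: N, bond orders sum to 3 (valence 3) → 0 H
  atom 12: C, bond orders sum to 4 (valence 4) → 0 H
  atom 13: Cl (halogen, monovalent) → 0 H
  atom 14: C, bond orders sum to 3 (valence 4) → 1 H
Total hydrogens: 2.

2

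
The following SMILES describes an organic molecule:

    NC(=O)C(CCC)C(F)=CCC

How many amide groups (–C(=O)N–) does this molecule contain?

The amide motif appears at heavy-atom position 2 in the SMILES.
Other groups present: 1 alkene.
Amide count: 1.

1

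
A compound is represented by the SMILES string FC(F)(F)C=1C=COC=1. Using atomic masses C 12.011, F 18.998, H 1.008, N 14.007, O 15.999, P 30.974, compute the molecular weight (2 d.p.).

136.07 g/mol

First, the molecular formula is C5H3F3O (counting implicit H from valence).
  C: 5 × 12.011 = 60.055
  F: 3 × 18.998 = 56.994
  H: 3 × 1.008 = 3.024
  O: 1 × 15.999 = 15.999
Sum: 5×12.011 + 3×18.998 + 3×1.008 + 1×15.999 = 136.072 → 136.07 g/mol.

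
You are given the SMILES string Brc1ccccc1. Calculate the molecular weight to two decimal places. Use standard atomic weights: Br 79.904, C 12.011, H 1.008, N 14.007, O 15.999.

First, the molecular formula is C6H5Br (counting implicit H from valence).
  Br: 1 × 79.904 = 79.904
  C: 6 × 12.011 = 72.066
  H: 5 × 1.008 = 5.040
Sum: 1×79.904 + 6×12.011 + 5×1.008 = 157.010 → 157.01 g/mol.

157.01 g/mol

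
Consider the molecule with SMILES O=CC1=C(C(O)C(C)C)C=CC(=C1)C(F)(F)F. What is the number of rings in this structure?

1

In SMILES, each pair of matching ring-closure digits denotes one ring-closing bond; the number of such bonds equals the number of independent rings.
Ring-closure bonds here: 1.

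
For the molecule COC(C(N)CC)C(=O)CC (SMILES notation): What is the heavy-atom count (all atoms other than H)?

11

Every atom symbol written in the SMILES (organic subset) is one heavy atom; implicit H are not written.
Heavy atoms by element → C:8, N:1, O:2.
Total: 11.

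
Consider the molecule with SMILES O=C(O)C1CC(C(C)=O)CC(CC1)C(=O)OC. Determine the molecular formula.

Walk through each heavy atom and fill implicit hydrogens from standard valence (C 4, N 3, O 2, S 2, halogen 1):
  atom 1: O, bond orders sum to 2 (valence 2) → 0 H
  atom 2: C, bond orders sum to 4 (valence 4) → 0 H
  atom 3: O, bond orders sum to 1 (valence 2) → 1 H
  atom 4: C, bond orders sum to 3 (valence 4) → 1 H
  atom 5: C, bond orders sum to 2 (valence 4) → 2 H
  atom 6: C, bond orders sum to 3 (valence 4) → 1 H
  atom 7: C, bond orders sum to 4 (valence 4) → 0 H
  atom 8: C, bond orders sum to 1 (valence 4) → 3 H
  atom 9: O, bond orders sum to 2 (valence 2) → 0 H
  atom 10: C, bond orders sum to 2 (valence 4) → 2 H
  atom 11: C, bond orders sum to 3 (valence 4) → 1 H
  atom 12: C, bond orders sum to 2 (valence 4) → 2 H
  atom 13: C, bond orders sum to 2 (valence 4) → 2 H
  atom 14: C, bond orders sum to 4 (valence 4) → 0 H
  atom 15: O, bond orders sum to 2 (valence 2) → 0 H
  atom 16: O, bond orders sum to 2 (valence 2) → 0 H
  atom 17: C, bond orders sum to 1 (valence 4) → 3 H
Totals → C:12, H:18, O:5.
In Hill order: C12H18O5.

C12H18O5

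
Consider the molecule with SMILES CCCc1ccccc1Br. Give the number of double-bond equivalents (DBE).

4

Molecular formula: C9H11Br.
DoU = (2C + 2 + N − H − X) / 2, where X is the halogen count and O/S are ignored.
    = (2·9 + 2 + 0 − 11 − 1) / 2 = 8 / 2 = 4.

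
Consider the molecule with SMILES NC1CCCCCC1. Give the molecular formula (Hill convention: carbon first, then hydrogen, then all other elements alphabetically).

Walk through each heavy atom and fill implicit hydrogens from standard valence (C 4, N 3, O 2, S 2, halogen 1):
  atom 1: N, bond orders sum to 1 (valence 3) → 2 H
  atom 2: C, bond orders sum to 3 (valence 4) → 1 H
  atom 3: C, bond orders sum to 2 (valence 4) → 2 H
  atom 4: C, bond orders sum to 2 (valence 4) → 2 H
  atom 5: C, bond orders sum to 2 (valence 4) → 2 H
  atom 6: C, bond orders sum to 2 (valence 4) → 2 H
  atom 7: C, bond orders sum to 2 (valence 4) → 2 H
  atom 8: C, bond orders sum to 2 (valence 4) → 2 H
Totals → C:7, H:15, N:1.
In Hill order: C7H15N.

C7H15N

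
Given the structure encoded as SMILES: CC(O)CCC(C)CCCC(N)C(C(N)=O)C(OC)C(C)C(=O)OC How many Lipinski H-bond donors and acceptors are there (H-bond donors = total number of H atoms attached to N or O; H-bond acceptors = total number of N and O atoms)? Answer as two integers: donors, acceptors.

Donors: find every N or O and count the H atoms it carries.
  atom 3 (O): bond orders sum to 1 → 1 H
  atom 12 (N): bond orders sum to 1 → 2 H
  atom 15 (N): bond orders sum to 1 → 2 H
  atom 16 (O): bond orders sum to 2 → 0 H
  atom 18 (O): bond orders sum to 2 → 0 H
  atom 23 (O): bond orders sum to 2 → 0 H
  atom 24 (O): bond orders sum to 2 → 0 H
Lipinski HBD = 5.
Acceptors: N atoms = 2, O atoms = 5 → HBA = 7.

5, 7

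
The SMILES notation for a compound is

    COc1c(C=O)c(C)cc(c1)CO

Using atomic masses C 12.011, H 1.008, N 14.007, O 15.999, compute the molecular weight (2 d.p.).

First, the molecular formula is C10H12O3 (counting implicit H from valence).
  C: 10 × 12.011 = 120.110
  H: 12 × 1.008 = 12.096
  O: 3 × 15.999 = 47.997
Sum: 10×12.011 + 12×1.008 + 3×15.999 = 180.203 → 180.20 g/mol.

180.20 g/mol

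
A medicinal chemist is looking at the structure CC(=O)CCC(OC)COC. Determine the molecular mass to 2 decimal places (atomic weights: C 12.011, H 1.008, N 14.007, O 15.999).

First, the molecular formula is C8H16O3 (counting implicit H from valence).
  C: 8 × 12.011 = 96.088
  H: 16 × 1.008 = 16.128
  O: 3 × 15.999 = 47.997
Sum: 8×12.011 + 16×1.008 + 3×15.999 = 160.213 → 160.21 g/mol.

160.21 g/mol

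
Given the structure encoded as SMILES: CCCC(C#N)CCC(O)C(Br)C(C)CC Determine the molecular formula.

Walk through each heavy atom and fill implicit hydrogens from standard valence (C 4, N 3, O 2, S 2, halogen 1):
  atom 1: C, bond orders sum to 1 (valence 4) → 3 H
  atom 2: C, bond orders sum to 2 (valence 4) → 2 H
  atom 3: C, bond orders sum to 2 (valence 4) → 2 H
  atom 4: C, bond orders sum to 3 (valence 4) → 1 H
  atom 5: C, bond orders sum to 4 (valence 4) → 0 H
  atom 6: N, bond orders sum to 3 (valence 3) → 0 H
  atom 7: C, bond orders sum to 2 (valence 4) → 2 H
  atom 8: C, bond orders sum to 2 (valence 4) → 2 H
  atom 9: C, bond orders sum to 3 (valence 4) → 1 H
  atom 10: O, bond orders sum to 1 (valence 2) → 1 H
  atom 11: C, bond orders sum to 3 (valence 4) → 1 H
  atom 12: Br (halogen, monovalent) → 0 H
  atom 13: C, bond orders sum to 3 (valence 4) → 1 H
  atom 14: C, bond orders sum to 1 (valence 4) → 3 H
  atom 15: C, bond orders sum to 2 (valence 4) → 2 H
  atom 16: C, bond orders sum to 1 (valence 4) → 3 H
Totals → C:13, H:24, Br:1, N:1, O:1.
In Hill order: C13H24BrNO.

C13H24BrNO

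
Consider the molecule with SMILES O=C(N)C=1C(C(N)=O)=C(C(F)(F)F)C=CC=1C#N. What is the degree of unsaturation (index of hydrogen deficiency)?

Molecular formula: C10H6F3N3O2.
DoU = (2C + 2 + N − H − X) / 2, where X is the halogen count and O/S are ignored.
    = (2·10 + 2 + 3 − 6 − 3) / 2 = 16 / 2 = 8.

8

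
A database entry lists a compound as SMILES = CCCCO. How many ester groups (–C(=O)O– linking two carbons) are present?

Scan the SMILES for the ester motif — none present.
Groups that are present: 1 hydroxyl.

0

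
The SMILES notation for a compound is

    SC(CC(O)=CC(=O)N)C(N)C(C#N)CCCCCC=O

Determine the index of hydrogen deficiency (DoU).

Degree of unsaturation = (number of rings) + (number of π bonds).
Ring closures in the SMILES: 0.
π bonds: 3 double bonds (each 1 DoU), 1 triple bond (each 2 DoU) → 5 DoU from unsaturation.
Total DoU = 0 + 5 = 5.

5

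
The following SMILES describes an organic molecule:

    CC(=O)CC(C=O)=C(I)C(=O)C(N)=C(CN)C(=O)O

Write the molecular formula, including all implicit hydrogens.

Walk through each heavy atom and fill implicit hydrogens from standard valence (C 4, N 3, O 2, S 2, halogen 1):
  atom 1: C, bond orders sum to 1 (valence 4) → 3 H
  atom 2: C, bond orders sum to 4 (valence 4) → 0 H
  atom 3: O, bond orders sum to 2 (valence 2) → 0 H
  atom 4: C, bond orders sum to 2 (valence 4) → 2 H
  atom 5: C, bond orders sum to 4 (valence 4) → 0 H
  atom 6: C, bond orders sum to 3 (valence 4) → 1 H
  atom 7: O, bond orders sum to 2 (valence 2) → 0 H
  atom 8: C, bond orders sum to 4 (valence 4) → 0 H
  atom 9: I (halogen, monovalent) → 0 H
  atom 10: C, bond orders sum to 4 (valence 4) → 0 H
  atom 11: O, bond orders sum to 2 (valence 2) → 0 H
  atom 12: C, bond orders sum to 4 (valence 4) → 0 H
  atom 13: N, bond orders sum to 1 (valence 3) → 2 H
  atom 14: C, bond orders sum to 4 (valence 4) → 0 H
  atom 15: C, bond orders sum to 2 (valence 4) → 2 H
  atom 16: N, bond orders sum to 1 (valence 3) → 2 H
  atom 17: C, bond orders sum to 4 (valence 4) → 0 H
  atom 18: O, bond orders sum to 2 (valence 2) → 0 H
  atom 19: O, bond orders sum to 1 (valence 2) → 1 H
Totals → C:11, H:13, I:1, N:2, O:5.

C11H13IN2O5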